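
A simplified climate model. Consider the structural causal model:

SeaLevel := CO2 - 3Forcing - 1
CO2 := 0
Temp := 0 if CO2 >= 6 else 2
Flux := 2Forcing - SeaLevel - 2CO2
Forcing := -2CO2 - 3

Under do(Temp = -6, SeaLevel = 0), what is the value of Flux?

-6

Setting Temp = -6, SeaLevel = 0 by intervention discards those variables' equations.
Forcing = -2CO2 - 3  [with CO2=0]  = -3
Flux = 2Forcing - SeaLevel - 2CO2  [with Forcing=-3, SeaLevel=0, CO2=0]  = -6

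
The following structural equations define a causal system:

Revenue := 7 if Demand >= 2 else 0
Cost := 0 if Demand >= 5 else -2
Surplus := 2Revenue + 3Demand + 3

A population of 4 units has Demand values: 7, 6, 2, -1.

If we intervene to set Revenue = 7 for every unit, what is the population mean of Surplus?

27.5

The intervention sets Revenue=7 in all 4 units regardless of Demand. Recomputing Surplus per unit gives 38, 35, 23, 14; average 27.5.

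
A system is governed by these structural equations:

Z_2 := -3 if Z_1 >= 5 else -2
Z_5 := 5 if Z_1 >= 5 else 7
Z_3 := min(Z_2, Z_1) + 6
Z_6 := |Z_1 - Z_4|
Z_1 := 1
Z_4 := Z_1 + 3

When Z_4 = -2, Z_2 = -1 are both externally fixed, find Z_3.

5

Setting Z_4 = -2, Z_2 = -1 by intervention discards those variables' equations.
Z_3 = min(Z_2, Z_1) + 6  [with Z_2=-1, Z_1=1]  = 5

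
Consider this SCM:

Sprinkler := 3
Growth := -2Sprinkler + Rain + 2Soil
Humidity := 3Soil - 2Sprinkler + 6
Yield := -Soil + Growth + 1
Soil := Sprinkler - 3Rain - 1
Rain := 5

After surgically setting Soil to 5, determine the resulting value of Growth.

The intervention breaks the incoming arrows to Soil: Soil := Sprinkler - 3Rain - 1 no longer applies, and Soil = 5.
Growth = -2Sprinkler + Rain + 2Soil  [with Sprinkler=3, Rain=5, Soil=5]  = 9

9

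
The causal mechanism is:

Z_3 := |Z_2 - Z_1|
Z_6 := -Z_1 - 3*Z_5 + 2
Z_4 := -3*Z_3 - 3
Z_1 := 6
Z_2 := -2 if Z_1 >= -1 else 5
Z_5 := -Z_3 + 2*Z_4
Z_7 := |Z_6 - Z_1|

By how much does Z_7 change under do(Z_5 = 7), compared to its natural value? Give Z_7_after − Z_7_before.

-145

Under do(Z_5=7), the mechanism Z_5 := -Z_3 + 2*Z_4 is discarded; Z_5 is fixed at 7.
Z_6 = -Z_1 - 3*Z_5 + 2  [with Z_1=6, Z_5=7]  = -25
Z_7 = |Z_6 - Z_1|  [with Z_6=-25, Z_1=6]  = 31
Without intervention: Z_2 = -2 if Z_1 >= -1 else 5  [with Z_1=6]  = -2; Z_3 = |Z_2 - Z_1|  [with Z_2=-2, Z_1=6]  = 8; Z_4 = -3*Z_3 - 3  [with Z_3=8]  = -27; Z_5 = -Z_3 + 2*Z_4  [with Z_3=8, Z_4=-27]  = -62; Z_6 = -Z_1 - 3*Z_5 + 2  [with Z_1=6, Z_5=-62]  = 182; Z_7 = |Z_6 - Z_1|  [with Z_6=182, Z_1=6]  = 176.
Change = 31 − 176 = -145.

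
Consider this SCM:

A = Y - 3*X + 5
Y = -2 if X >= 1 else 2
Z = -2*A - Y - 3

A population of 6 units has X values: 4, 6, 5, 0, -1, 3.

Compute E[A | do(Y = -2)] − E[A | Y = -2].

5

do(Y=-2) breaks Y's dependence on X. With Y=-2 fixed, A across the units is -9, -15, -12, 3, 6, -6, mean -5.5.
Observing Y=-2 restricts to units where Y's equation naturally yields -2: X ∈ {4, 6, 5, 3}. In that subpopulation A = -9, -15, -12, -6, mean -10.5.
Difference = -5.5 − (-10.5) = 5.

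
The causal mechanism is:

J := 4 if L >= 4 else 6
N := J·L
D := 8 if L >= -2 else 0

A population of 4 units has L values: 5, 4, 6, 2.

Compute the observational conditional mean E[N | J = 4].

20

E[N|J=4] averages over only the 3 units with J=4 (L = 5, 4, 6): N = 20, 16, 24, mean 20.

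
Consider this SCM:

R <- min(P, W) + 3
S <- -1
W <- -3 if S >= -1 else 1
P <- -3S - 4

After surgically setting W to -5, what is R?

-2

The intervention breaks the incoming arrows to W: W <- -3 if S >= -1 else 1 no longer applies, and W = -5.
P = -3S - 4  [with S=-1]  = -1
R = min(P, W) + 3  [with P=-1, W=-5]  = -2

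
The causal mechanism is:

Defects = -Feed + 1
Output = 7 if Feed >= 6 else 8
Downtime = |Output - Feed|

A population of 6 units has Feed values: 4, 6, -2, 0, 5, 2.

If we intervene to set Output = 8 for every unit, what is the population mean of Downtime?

Every unit gets Output=8 under the intervention. Downtime values become 4, 2, 10, 8, 3, 6; E[Downtime|do(Output=8)] = 5.5.

5.5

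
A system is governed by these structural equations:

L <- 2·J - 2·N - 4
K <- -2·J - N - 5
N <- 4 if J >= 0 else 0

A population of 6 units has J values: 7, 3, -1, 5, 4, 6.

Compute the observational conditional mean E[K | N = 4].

Observing N=4 restricts to units where N's equation naturally yields 4: J ∈ {7, 3, 5, 4, 6}. In that subpopulation K = -23, -15, -19, -17, -21, mean -19.

-19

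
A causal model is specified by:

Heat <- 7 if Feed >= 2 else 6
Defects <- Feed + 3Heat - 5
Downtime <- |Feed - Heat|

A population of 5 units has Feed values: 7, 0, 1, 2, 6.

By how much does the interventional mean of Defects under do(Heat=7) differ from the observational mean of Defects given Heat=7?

Under do(Heat=7), Heat's equation is replaced by Heat=7 for every unit. Per-unit Defects: 23, 16, 17, 18, 22. Mean = 19.2.
E[Defects|Heat=7] averages over only the 3 units with Heat=7 (Feed = 7, 2, 6): Defects = 23, 18, 22, mean 21.
Difference = 19.2 − 21 = -1.8.

-1.8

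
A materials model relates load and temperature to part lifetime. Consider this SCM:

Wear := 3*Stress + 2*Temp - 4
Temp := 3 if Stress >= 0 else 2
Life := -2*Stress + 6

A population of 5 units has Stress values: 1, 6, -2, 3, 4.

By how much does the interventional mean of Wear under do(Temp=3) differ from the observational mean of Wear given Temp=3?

-3.3

Under do(Temp=3), Temp's equation is replaced by Temp=3 for every unit. Per-unit Wear: 5, 20, -4, 11, 14. Mean = 9.2.
Conditioning on Temp=3 selects the 4 unit(s) with Stress ∈ {1, 6, 3, 4}. Their Wear values: 5, 20, 11, 14. Mean = 12.5.
Difference = 9.2 − 12.5 = -3.3.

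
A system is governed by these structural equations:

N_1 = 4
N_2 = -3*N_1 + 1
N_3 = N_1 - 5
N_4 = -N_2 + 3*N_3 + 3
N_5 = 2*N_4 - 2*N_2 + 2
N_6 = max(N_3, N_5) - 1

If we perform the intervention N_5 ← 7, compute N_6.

6

The intervention breaks the incoming arrows to N_5: N_5 = 2*N_4 - 2*N_2 + 2 no longer applies, and N_5 = 7.
N_3 = N_1 - 5  [with N_1=4]  = -1
N_6 = max(N_3, N_5) - 1  [with N_3=-1, N_5=7]  = 6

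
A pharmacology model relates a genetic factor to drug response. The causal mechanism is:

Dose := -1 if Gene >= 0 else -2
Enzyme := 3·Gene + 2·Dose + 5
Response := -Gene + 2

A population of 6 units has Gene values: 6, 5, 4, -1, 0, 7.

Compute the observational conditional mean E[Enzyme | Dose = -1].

E[Enzyme|Dose=-1] averages over only the 5 units with Dose=-1 (Gene = 6, 5, 4, 0, 7): Enzyme = 21, 18, 15, 3, 24, mean 16.2.

16.2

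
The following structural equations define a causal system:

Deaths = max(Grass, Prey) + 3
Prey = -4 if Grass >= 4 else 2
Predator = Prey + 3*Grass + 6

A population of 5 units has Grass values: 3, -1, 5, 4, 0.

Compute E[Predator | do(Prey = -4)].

8.6

Under do(Prey=-4), Prey's equation is replaced by Prey=-4 for every unit. Per-unit Predator: 11, -1, 17, 14, 2. Mean = 8.6.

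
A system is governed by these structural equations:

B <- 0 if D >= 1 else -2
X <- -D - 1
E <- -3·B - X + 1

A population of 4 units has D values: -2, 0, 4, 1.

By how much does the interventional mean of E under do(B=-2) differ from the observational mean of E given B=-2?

do(B=-2) breaks B's dependence on D. With B=-2 fixed, E across the units is 6, 8, 12, 9, mean 8.75.
Observing B=-2 restricts to units where B's equation naturally yields -2: D ∈ {-2, 0}. In that subpopulation E = 6, 8, mean 7.
Difference = 8.75 − 7 = 1.75.

1.75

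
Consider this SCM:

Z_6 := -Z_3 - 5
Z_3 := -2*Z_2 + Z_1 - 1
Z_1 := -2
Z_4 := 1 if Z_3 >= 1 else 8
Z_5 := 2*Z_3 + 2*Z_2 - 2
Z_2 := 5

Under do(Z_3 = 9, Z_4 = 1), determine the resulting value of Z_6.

Setting Z_3 = 9, Z_4 = 1 by intervention discards those variables' equations.
Z_6 = -Z_3 - 5  [with Z_3=9]  = -14

-14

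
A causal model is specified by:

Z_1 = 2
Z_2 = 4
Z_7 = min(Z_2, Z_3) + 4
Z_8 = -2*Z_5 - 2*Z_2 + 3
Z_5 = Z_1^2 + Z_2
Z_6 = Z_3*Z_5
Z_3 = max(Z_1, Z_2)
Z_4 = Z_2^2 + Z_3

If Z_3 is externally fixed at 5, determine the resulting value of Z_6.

The intervention breaks the incoming arrows to Z_3: Z_3 = max(Z_1, Z_2) no longer applies, and Z_3 = 5.
Z_5 = Z_1^2 + Z_2  [with Z_1=2, Z_2=4]  = 8
Z_6 = Z_3*Z_5  [with Z_3=5, Z_5=8]  = 40

40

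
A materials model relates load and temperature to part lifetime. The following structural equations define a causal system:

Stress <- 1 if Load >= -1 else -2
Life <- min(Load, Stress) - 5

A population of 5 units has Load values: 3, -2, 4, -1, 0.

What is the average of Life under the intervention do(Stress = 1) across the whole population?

-5.2

Under do(Stress=1), Stress's equation is replaced by Stress=1 for every unit. Per-unit Life: -4, -7, -4, -6, -5. Mean = -5.2.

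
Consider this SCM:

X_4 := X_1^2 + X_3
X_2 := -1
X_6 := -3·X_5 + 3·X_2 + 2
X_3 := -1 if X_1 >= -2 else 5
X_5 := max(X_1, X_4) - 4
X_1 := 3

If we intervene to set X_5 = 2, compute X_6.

-7

The intervention breaks the incoming arrows to X_5: X_5 := max(X_1, X_4) - 4 no longer applies, and X_5 = 2.
X_6 = -3·X_5 + 3·X_2 + 2  [with X_5=2, X_2=-1]  = -7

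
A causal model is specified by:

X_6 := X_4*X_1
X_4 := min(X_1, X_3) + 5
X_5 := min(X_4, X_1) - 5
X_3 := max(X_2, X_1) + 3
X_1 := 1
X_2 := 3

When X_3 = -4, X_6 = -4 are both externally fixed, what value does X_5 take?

The joint intervention fixes X_3 = -4, X_6 = -4, removing each variable's own equation.
X_4 = min(X_1, X_3) + 5  [with X_1=1, X_3=-4]  = 1
X_5 = min(X_4, X_1) - 5  [with X_4=1, X_1=1]  = -4

-4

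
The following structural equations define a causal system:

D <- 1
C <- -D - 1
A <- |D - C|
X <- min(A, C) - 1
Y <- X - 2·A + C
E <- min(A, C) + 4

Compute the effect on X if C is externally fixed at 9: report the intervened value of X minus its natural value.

Under do(C=9), the mechanism C <- -D - 1 is discarded; C is fixed at 9.
A = |D - C|  [with D=1, C=9]  = 8
X = min(A, C) - 1  [with A=8, C=9]  = 7
Without intervention: C = -D - 1  [with D=1]  = -2; A = |D - C|  [with D=1, C=-2]  = 3; X = min(A, C) - 1  [with A=3, C=-2]  = -3.
Change = 7 − (-3) = 10.

10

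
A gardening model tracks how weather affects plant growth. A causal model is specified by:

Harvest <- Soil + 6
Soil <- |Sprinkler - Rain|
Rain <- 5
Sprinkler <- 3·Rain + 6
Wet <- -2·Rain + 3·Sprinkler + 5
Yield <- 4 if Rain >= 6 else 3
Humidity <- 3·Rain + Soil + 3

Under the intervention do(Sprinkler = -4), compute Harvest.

15

Under do(Sprinkler=-4), the mechanism Sprinkler <- 3·Rain + 6 is discarded; Sprinkler is fixed at -4.
Soil = |Sprinkler - Rain|  [with Sprinkler=-4, Rain=5]  = 9
Harvest = Soil + 6  [with Soil=9]  = 15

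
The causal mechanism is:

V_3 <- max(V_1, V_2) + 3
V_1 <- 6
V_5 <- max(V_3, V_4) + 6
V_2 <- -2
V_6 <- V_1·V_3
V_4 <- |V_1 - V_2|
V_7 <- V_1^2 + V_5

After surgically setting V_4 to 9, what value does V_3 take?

9

Under do(V_4=9), the mechanism V_4 <- |V_1 - V_2| is discarded; V_4 is fixed at 9.
Since V_3 is not a descendant of the intervened variable, it is unaffected.
V_3 = max(V_1, V_2) + 3  [with V_1=6, V_2=-2]  = 9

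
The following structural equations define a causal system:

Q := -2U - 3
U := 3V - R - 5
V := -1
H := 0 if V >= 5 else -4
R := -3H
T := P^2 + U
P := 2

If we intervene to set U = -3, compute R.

The intervention breaks the incoming arrows to U: U := 3V - R - 5 no longer applies, and U = -3.
Since R is not a descendant of the intervened variable, it is unaffected.
H = 0 if V >= 5 else -4  [with V=-1]  = -4
R = -3H  [with H=-4]  = 12

12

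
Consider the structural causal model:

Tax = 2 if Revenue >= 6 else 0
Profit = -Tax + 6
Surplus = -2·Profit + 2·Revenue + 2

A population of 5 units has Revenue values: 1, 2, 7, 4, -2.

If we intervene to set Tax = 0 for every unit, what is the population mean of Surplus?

Under do(Tax=0), Tax's equation is replaced by Tax=0 for every unit. Per-unit Surplus: -8, -6, 4, -2, -14. Mean = -5.2.

-5.2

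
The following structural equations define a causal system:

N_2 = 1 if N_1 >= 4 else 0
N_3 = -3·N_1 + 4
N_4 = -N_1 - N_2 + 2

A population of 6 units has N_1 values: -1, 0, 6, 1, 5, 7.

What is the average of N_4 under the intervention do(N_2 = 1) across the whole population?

Under do(N_2=1), N_2's equation is replaced by N_2=1 for every unit. Per-unit N_4: 2, 1, -5, 0, -4, -6. Mean = -2.

-2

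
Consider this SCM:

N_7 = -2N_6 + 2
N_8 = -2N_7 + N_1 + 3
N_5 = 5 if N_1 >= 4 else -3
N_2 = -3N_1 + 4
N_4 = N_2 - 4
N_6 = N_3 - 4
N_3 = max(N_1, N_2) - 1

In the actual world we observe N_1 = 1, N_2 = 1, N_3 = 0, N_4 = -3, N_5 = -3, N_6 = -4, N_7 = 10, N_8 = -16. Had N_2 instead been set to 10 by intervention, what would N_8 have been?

20

do(N_2=10) replaces the equation N_2 = -3N_1 + 4 with the constant N_2 = 10.
N_3 = max(N_1, N_2) - 1  [with N_1=1, N_2=10]  = 9
N_6 = N_3 - 4  [with N_3=9]  = 5
N_7 = -2N_6 + 2  [with N_6=5]  = -8
N_8 = -2N_7 + N_1 + 3  [with N_7=-8, N_1=1]  = 20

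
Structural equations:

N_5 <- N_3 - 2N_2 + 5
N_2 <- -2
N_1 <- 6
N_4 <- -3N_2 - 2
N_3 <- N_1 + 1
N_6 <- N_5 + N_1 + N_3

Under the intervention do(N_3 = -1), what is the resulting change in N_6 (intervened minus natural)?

The intervention breaks the incoming arrows to N_3: N_3 <- N_1 + 1 no longer applies, and N_3 = -1.
N_5 = N_3 - 2N_2 + 5  [with N_3=-1, N_2=-2]  = 8
N_6 = N_5 + N_1 + N_3  [with N_5=8, N_1=6, N_3=-1]  = 13
Without intervention: N_3 = N_1 + 1  [with N_1=6]  = 7; N_5 = N_3 - 2N_2 + 5  [with N_3=7, N_2=-2]  = 16; N_6 = N_5 + N_1 + N_3  [with N_5=16, N_1=6, N_3=7]  = 29.
Change = 13 − 29 = -16.

-16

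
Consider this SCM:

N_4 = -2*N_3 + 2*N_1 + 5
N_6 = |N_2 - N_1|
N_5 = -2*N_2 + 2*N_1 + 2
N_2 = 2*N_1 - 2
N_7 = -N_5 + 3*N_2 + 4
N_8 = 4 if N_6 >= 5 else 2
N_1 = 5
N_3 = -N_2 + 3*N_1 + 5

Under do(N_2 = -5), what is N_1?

5

Under do(N_2=-5), the mechanism N_2 = 2*N_1 - 2 is discarded; N_2 is fixed at -5.
N_1 is not downstream of the intervention, so its value is determined by the original equations.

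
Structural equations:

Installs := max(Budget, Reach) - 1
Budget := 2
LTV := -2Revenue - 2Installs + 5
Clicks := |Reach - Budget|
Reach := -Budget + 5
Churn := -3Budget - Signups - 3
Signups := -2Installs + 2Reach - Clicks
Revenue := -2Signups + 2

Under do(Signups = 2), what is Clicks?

do(Signups=2) replaces the equation Signups := -2Installs + 2Reach - Clicks with the constant Signups = 2.
Clicks is not downstream of the intervention, so its value is determined by the original equations.
Reach = -Budget + 5  [with Budget=2]  = 3
Clicks = |Reach - Budget|  [with Reach=3, Budget=2]  = 1

1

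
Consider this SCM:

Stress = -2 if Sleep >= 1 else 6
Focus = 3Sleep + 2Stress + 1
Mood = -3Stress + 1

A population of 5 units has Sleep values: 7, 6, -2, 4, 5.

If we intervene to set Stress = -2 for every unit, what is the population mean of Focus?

The intervention sets Stress=-2 in all 5 units regardless of Sleep. Recomputing Focus per unit gives 18, 15, -9, 9, 12; average 9.

9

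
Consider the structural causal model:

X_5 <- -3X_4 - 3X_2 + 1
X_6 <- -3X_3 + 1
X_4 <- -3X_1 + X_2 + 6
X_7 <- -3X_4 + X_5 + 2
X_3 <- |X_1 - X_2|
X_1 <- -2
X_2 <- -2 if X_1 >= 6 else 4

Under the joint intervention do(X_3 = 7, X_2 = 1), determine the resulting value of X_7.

-78

The joint intervention fixes X_3 = 7, X_2 = 1, removing each variable's own equation.
X_4 = -3X_1 + X_2 + 6  [with X_1=-2, X_2=1]  = 13
X_5 = -3X_4 - 3X_2 + 1  [with X_4=13, X_2=1]  = -41
X_7 = -3X_4 + X_5 + 2  [with X_4=13, X_5=-41]  = -78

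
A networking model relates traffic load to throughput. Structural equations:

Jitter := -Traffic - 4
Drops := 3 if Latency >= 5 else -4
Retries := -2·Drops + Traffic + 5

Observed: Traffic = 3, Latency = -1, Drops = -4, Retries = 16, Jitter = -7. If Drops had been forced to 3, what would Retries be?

The intervention breaks the incoming arrows to Drops: Drops := 3 if Latency >= 5 else -4 no longer applies, and Drops = 3.
Retries = -2·Drops + Traffic + 5  [with Drops=3, Traffic=3]  = 2

2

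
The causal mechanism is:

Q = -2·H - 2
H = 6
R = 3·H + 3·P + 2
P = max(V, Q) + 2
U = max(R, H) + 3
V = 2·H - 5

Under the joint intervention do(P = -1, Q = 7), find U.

The joint intervention fixes P = -1, Q = 7, removing each variable's own equation.
R = 3·H + 3·P + 2  [with H=6, P=-1]  = 17
U = max(R, H) + 3  [with R=17, H=6]  = 20

20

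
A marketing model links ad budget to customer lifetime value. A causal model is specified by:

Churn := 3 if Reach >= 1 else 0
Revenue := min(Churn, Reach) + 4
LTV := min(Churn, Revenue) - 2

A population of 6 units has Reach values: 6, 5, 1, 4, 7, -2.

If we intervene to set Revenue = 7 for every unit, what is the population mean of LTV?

0.5

do(Revenue=7) breaks Revenue's dependence on Reach. With Revenue=7 fixed, LTV across the units is 1, 1, 1, 1, 1, -2, mean 0.5.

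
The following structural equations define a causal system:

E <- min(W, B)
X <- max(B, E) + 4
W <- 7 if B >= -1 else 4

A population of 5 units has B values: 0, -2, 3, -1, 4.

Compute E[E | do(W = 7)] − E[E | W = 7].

-0.7

Under do(W=7), W's equation is replaced by W=7 for every unit. Per-unit E: 0, -2, 3, -1, 4. Mean = 0.8.
Observing W=7 restricts to units where W's equation naturally yields 7: B ∈ {0, 3, -1, 4}. In that subpopulation E = 0, 3, -1, 4, mean 1.5.
Difference = 0.8 − 1.5 = -0.7.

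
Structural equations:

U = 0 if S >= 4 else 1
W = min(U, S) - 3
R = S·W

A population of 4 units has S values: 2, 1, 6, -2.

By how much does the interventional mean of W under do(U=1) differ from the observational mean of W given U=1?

0.25

The intervention sets U=1 in all 4 units regardless of S. Recomputing W per unit gives -2, -2, -2, -5; average -2.75.
Conditioning on U=1 selects the 3 unit(s) with S ∈ {2, 1, -2}. Their W values: -2, -2, -5. Mean = -3.
Difference = -2.75 − (-3) = 0.25.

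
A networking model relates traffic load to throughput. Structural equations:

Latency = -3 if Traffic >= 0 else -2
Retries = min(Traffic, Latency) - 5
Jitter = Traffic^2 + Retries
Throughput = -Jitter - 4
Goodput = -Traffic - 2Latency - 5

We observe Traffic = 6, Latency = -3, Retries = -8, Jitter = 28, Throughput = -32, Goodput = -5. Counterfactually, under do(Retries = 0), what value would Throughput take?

-40

do(Retries=0) replaces the equation Retries = min(Traffic, Latency) - 5 with the constant Retries = 0.
Jitter = Traffic^2 + Retries  [with Traffic=6, Retries=0]  = 36
Throughput = -Jitter - 4  [with Jitter=36]  = -40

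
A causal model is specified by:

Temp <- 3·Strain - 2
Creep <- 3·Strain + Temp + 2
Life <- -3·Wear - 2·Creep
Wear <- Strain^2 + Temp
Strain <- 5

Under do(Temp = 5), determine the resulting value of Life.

do(Temp=5) replaces the equation Temp <- 3·Strain - 2 with the constant Temp = 5.
Creep = 3·Strain + Temp + 2  [with Strain=5, Temp=5]  = 22
Wear = Strain^2 + Temp  [with Strain=5, Temp=5]  = 30
Life = -3·Wear - 2·Creep  [with Wear=30, Creep=22]  = -134

-134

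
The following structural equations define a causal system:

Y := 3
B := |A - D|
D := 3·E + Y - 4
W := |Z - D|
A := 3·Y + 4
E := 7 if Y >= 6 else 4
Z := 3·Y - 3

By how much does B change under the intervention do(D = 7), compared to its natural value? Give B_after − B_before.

4

The intervention breaks the incoming arrows to D: D := 3·E + Y - 4 no longer applies, and D = 7.
A = 3·Y + 4  [with Y=3]  = 13
B = |A - D|  [with A=13, D=7]  = 6
Without intervention: E = 7 if Y >= 6 else 4  [with Y=3]  = 4; D = 3·E + Y - 4  [with E=4, Y=3]  = 11; A = 3·Y + 4  [with Y=3]  = 13; B = |A - D|  [with A=13, D=11]  = 2.
Change = 6 − 2 = 4.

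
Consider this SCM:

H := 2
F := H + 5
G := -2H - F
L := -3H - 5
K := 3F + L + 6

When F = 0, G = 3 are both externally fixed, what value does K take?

Under do(F = 0, G = 3), each intervened variable's structural equation is replaced by its fixed value.
L = -3H - 5  [with H=2]  = -11
K = 3F + L + 6  [with F=0, L=-11]  = -5

-5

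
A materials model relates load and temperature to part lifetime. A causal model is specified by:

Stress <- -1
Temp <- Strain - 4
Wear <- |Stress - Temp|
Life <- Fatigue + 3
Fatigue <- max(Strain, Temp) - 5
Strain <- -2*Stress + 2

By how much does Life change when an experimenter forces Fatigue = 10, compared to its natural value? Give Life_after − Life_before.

11

The intervention breaks the incoming arrows to Fatigue: Fatigue <- max(Strain, Temp) - 5 no longer applies, and Fatigue = 10.
Life = Fatigue + 3  [with Fatigue=10]  = 13
Without intervention: Strain = -2*Stress + 2  [with Stress=-1]  = 4; Temp = Strain - 4  [with Strain=4]  = 0; Fatigue = max(Strain, Temp) - 5  [with Strain=4, Temp=0]  = -1; Life = Fatigue + 3  [with Fatigue=-1]  = 2.
Change = 13 − 2 = 11.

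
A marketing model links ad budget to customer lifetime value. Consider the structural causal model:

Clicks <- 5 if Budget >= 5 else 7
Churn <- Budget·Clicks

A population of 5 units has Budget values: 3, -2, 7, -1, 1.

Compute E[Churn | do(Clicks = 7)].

The intervention sets Clicks=7 in all 5 units regardless of Budget. Recomputing Churn per unit gives 21, -14, 49, -7, 7; average 11.2.

11.2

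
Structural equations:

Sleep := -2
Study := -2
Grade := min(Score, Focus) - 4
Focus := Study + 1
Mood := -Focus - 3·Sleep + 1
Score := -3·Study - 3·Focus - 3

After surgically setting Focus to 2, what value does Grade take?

The intervention breaks the incoming arrows to Focus: Focus := Study + 1 no longer applies, and Focus = 2.
Score = -3·Study - 3·Focus - 3  [with Study=-2, Focus=2]  = -3
Grade = min(Score, Focus) - 4  [with Score=-3, Focus=2]  = -7

-7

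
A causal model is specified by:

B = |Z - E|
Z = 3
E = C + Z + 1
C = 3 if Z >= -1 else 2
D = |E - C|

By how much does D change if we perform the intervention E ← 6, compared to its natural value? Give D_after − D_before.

do(E=6) replaces the equation E = C + Z + 1 with the constant E = 6.
C = 3 if Z >= -1 else 2  [with Z=3]  = 3
D = |E - C|  [with E=6, C=3]  = 3
Without intervention: C = 3 if Z >= -1 else 2  [with Z=3]  = 3; E = C + Z + 1  [with C=3, Z=3]  = 7; D = |E - C|  [with E=7, C=3]  = 4.
Change = 3 − 4 = -1.

-1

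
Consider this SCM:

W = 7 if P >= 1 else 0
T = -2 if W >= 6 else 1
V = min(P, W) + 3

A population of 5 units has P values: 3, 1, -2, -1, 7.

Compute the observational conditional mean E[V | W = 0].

1.5

E[V|W=0] averages over only the 2 units with W=0 (P = -2, -1): V = 1, 2, mean 1.5.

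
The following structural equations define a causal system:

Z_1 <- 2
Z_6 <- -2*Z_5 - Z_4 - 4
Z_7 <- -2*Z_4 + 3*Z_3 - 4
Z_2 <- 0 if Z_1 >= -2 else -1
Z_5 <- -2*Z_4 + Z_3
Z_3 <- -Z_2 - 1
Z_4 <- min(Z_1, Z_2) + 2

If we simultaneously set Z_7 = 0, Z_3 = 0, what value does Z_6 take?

2

Setting Z_7 = 0, Z_3 = 0 by intervention discards those variables' equations.
Z_2 = 0 if Z_1 >= -2 else -1  [with Z_1=2]  = 0
Z_4 = min(Z_1, Z_2) + 2  [with Z_1=2, Z_2=0]  = 2
Z_5 = -2*Z_4 + Z_3  [with Z_4=2, Z_3=0]  = -4
Z_6 = -2*Z_5 - Z_4 - 4  [with Z_5=-4, Z_4=2]  = 2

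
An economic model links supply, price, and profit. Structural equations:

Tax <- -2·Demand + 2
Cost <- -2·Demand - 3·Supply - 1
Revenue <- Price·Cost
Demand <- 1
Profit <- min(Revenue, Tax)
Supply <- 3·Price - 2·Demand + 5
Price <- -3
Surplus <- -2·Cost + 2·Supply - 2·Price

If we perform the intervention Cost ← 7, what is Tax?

0

Under do(Cost=7), the mechanism Cost <- -2·Demand - 3·Supply - 1 is discarded; Cost is fixed at 7.
Since Tax is not a descendant of the intervened variable, it is unaffected.
Tax = -2·Demand + 2  [with Demand=1]  = 0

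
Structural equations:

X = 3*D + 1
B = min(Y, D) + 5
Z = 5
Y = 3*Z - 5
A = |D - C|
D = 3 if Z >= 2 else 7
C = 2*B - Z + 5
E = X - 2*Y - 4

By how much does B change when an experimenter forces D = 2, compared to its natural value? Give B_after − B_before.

do(D=2) replaces the equation D = 3 if Z >= 2 else 7 with the constant D = 2.
Y = 3*Z - 5  [with Z=5]  = 10
B = min(Y, D) + 5  [with Y=10, D=2]  = 7
Without intervention: D = 3 if Z >= 2 else 7  [with Z=5]  = 3; Y = 3*Z - 5  [with Z=5]  = 10; B = min(Y, D) + 5  [with Y=10, D=3]  = 8.
Change = 7 − 8 = -1.

-1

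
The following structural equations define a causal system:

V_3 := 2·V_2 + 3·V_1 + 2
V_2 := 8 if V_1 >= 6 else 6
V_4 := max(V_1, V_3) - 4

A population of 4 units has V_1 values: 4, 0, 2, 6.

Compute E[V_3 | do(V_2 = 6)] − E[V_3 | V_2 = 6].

Under do(V_2=6), V_2's equation is replaced by V_2=6 for every unit. Per-unit V_3: 26, 14, 20, 32. Mean = 23.
E[V_3|V_2=6] averages over only the 3 units with V_2=6 (V_1 = 4, 0, 2): V_3 = 26, 14, 20, mean 20.
Difference = 23 − 20 = 3.

3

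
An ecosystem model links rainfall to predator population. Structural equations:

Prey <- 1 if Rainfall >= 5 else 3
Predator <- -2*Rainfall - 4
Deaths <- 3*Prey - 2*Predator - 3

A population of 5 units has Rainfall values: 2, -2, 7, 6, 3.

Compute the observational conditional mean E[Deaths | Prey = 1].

E[Deaths|Prey=1] averages over only the 2 units with Prey=1 (Rainfall = 7, 6): Deaths = 36, 32, mean 34.

34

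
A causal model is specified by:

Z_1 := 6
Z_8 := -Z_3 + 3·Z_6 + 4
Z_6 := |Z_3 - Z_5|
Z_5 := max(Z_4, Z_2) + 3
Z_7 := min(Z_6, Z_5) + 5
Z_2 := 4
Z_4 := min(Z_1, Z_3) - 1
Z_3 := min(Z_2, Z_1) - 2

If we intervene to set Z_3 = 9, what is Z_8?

The intervention breaks the incoming arrows to Z_3: Z_3 := min(Z_2, Z_1) - 2 no longer applies, and Z_3 = 9.
Z_4 = min(Z_1, Z_3) - 1  [with Z_1=6, Z_3=9]  = 5
Z_5 = max(Z_4, Z_2) + 3  [with Z_4=5, Z_2=4]  = 8
Z_6 = |Z_3 - Z_5|  [with Z_3=9, Z_5=8]  = 1
Z_8 = -Z_3 + 3·Z_6 + 4  [with Z_3=9, Z_6=1]  = -2

-2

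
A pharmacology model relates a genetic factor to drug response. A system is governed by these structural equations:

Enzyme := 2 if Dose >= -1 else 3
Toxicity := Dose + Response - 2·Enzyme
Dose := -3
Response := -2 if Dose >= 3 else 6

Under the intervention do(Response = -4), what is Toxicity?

The intervention breaks the incoming arrows to Response: Response := -2 if Dose >= 3 else 6 no longer applies, and Response = -4.
Enzyme = 2 if Dose >= -1 else 3  [with Dose=-3]  = 3
Toxicity = Dose + Response - 2·Enzyme  [with Dose=-3, Response=-4, Enzyme=3]  = -13

-13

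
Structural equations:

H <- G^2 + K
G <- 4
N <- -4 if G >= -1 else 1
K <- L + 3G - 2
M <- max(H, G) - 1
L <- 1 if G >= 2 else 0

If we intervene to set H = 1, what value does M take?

Intervening sets H = 1 and removes its equation (H <- G^2 + K).
M = max(H, G) - 1  [with H=1, G=4]  = 3

3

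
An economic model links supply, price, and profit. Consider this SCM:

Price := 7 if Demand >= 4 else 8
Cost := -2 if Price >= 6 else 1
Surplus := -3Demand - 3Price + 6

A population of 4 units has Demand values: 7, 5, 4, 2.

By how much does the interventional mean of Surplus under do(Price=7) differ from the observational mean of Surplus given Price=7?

2.5

Every unit gets Price=7 under the intervention. Surplus values become -36, -30, -27, -21; E[Surplus|do(Price=7)] = -28.5.
Conditioning on Price=7 selects the 3 unit(s) with Demand ∈ {7, 5, 4}. Their Surplus values: -36, -30, -27. Mean = -31.
Difference = -28.5 − (-31) = 2.5.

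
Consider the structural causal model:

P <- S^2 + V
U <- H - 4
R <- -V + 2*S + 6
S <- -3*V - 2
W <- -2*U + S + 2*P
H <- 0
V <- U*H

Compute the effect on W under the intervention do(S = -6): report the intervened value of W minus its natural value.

The intervention breaks the incoming arrows to S: S <- -3*V - 2 no longer applies, and S = -6.
U = H - 4  [with H=0]  = -4
V = U*H  [with U=-4, H=0]  = 0
P = S^2 + V  [with S=-6, V=0]  = 36
W = -2*U + S + 2*P  [with U=-4, S=-6, P=36]  = 74
Without intervention: U = H - 4  [with H=0]  = -4; V = U*H  [with U=-4, H=0]  = 0; S = -3*V - 2  [with V=0]  = -2; P = S^2 + V  [with S=-2, V=0]  = 4; W = -2*U + S + 2*P  [with U=-4, S=-2, P=4]  = 14.
Change = 74 − 14 = 60.

60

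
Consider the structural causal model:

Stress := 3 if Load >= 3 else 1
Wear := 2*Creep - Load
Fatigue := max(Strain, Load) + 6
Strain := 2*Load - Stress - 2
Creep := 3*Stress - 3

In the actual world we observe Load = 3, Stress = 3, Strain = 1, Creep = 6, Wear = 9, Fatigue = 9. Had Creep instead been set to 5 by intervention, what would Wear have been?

7

Intervening sets Creep = 5 and removes its equation (Creep := 3*Stress - 3).
Wear = 2*Creep - Load  [with Creep=5, Load=3]  = 7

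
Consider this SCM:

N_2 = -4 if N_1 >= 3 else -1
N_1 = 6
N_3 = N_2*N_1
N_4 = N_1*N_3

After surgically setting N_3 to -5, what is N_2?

Under do(N_3=-5), the mechanism N_3 = N_2*N_1 is discarded; N_3 is fixed at -5.
Since N_2 is not a descendant of the intervened variable, it is unaffected.
N_2 = -4 if N_1 >= 3 else -1  [with N_1=6]  = -4

-4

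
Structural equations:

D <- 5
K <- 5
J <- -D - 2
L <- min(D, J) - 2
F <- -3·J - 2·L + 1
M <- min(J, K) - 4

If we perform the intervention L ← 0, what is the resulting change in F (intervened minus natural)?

-18

Intervening sets L = 0 and removes its equation (L <- min(D, J) - 2).
J = -D - 2  [with D=5]  = -7
F = -3·J - 2·L + 1  [with J=-7, L=0]  = 22
Without intervention: J = -D - 2  [with D=5]  = -7; L = min(D, J) - 2  [with D=5, J=-7]  = -9; F = -3·J - 2·L + 1  [with J=-7, L=-9]  = 40.
Change = 22 − 40 = -18.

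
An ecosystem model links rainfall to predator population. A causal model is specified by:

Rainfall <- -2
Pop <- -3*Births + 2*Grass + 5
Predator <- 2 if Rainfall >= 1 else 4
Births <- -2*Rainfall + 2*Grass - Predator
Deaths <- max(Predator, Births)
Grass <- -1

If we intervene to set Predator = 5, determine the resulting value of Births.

-3

The intervention breaks the incoming arrows to Predator: Predator <- 2 if Rainfall >= 1 else 4 no longer applies, and Predator = 5.
Births = -2*Rainfall + 2*Grass - Predator  [with Rainfall=-2, Grass=-1, Predator=5]  = -3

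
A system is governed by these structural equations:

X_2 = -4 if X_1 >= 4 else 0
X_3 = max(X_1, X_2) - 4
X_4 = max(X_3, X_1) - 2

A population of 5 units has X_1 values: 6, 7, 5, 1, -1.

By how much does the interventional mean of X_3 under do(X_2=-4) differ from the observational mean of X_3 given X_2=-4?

Under do(X_2=-4), X_2's equation is replaced by X_2=-4 for every unit. Per-unit X_3: 2, 3, 1, -3, -5. Mean = -0.4.
Observing X_2=-4 restricts to units where X_2's equation naturally yields -4: X_1 ∈ {6, 7, 5}. In that subpopulation X_3 = 2, 3, 1, mean 2.
Difference = -0.4 − 2 = -2.4.

-2.4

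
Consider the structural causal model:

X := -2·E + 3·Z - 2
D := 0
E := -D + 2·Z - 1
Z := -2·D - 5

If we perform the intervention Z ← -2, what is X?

2

Under do(Z=-2), the mechanism Z := -2·D - 5 is discarded; Z is fixed at -2.
E = -D + 2·Z - 1  [with D=0, Z=-2]  = -5
X = -2·E + 3·Z - 2  [with E=-5, Z=-2]  = 2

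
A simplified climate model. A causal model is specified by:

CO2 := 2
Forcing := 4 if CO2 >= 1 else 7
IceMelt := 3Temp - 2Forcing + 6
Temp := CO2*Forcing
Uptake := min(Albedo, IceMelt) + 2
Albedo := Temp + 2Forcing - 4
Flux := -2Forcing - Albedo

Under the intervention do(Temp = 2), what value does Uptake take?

The intervention breaks the incoming arrows to Temp: Temp := CO2*Forcing no longer applies, and Temp = 2.
Forcing = 4 if CO2 >= 1 else 7  [with CO2=2]  = 4
IceMelt = 3Temp - 2Forcing + 6  [with Temp=2, Forcing=4]  = 4
Albedo = Temp + 2Forcing - 4  [with Temp=2, Forcing=4]  = 6
Uptake = min(Albedo, IceMelt) + 2  [with Albedo=6, IceMelt=4]  = 6

6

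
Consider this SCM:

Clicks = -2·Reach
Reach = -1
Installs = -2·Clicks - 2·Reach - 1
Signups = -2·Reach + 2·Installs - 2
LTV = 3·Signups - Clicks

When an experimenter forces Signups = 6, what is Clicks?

The intervention breaks the incoming arrows to Signups: Signups = -2·Reach + 2·Installs - 2 no longer applies, and Signups = 6.
Since Clicks is not a descendant of the intervened variable, it is unaffected.
Clicks = -2·Reach  [with Reach=-1]  = 2

2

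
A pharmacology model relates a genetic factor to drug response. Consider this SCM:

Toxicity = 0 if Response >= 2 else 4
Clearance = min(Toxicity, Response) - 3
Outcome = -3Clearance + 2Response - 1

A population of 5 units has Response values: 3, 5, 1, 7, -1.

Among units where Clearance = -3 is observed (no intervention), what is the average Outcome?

E[Outcome|Clearance=-3] averages over only the 3 units with Clearance=-3 (Response = 3, 5, 7): Outcome = 14, 18, 22, mean 18.

18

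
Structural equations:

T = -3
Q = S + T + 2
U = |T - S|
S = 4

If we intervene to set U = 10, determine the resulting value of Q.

3

Under do(U=10), the mechanism U = |T - S| is discarded; U is fixed at 10.
Since Q is not a descendant of the intervened variable, it is unaffected.
Q = S + T + 2  [with S=4, T=-3]  = 3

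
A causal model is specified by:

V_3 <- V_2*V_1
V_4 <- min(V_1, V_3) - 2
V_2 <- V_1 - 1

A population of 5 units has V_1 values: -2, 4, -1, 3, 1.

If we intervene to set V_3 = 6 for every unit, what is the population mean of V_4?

Under do(V_3=6), V_3's equation is replaced by V_3=6 for every unit. Per-unit V_4: -4, 2, -3, 1, -1. Mean = -1.

-1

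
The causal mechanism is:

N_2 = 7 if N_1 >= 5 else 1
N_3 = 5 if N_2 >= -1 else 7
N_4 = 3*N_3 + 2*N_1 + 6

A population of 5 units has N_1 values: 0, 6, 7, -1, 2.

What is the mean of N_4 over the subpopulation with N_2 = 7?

Observing N_2=7 restricts to units where N_2's equation naturally yields 7: N_1 ∈ {6, 7}. In that subpopulation N_4 = 33, 35, mean 34.

34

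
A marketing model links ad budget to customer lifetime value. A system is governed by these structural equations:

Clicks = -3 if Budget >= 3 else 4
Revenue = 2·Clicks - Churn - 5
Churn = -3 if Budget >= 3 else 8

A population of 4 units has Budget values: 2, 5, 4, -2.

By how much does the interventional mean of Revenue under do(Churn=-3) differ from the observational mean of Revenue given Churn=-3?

Every unit gets Churn=-3 under the intervention. Revenue values become 6, -8, -8, 6; E[Revenue|do(Churn=-3)] = -1.
Conditioning on Churn=-3 selects the 2 unit(s) with Budget ∈ {5, 4}. Their Revenue values: -8, -8. Mean = -8.
Difference = -1 − (-8) = 7.

7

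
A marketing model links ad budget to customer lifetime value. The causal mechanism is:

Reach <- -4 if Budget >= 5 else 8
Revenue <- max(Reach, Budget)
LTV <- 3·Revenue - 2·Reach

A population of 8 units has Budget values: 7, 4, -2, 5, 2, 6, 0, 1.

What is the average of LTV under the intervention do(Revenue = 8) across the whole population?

17

The intervention sets Revenue=8 in all 8 units regardless of Budget. Recomputing LTV per unit gives 32, 8, 8, 32, 8, 32, 8, 8; average 17.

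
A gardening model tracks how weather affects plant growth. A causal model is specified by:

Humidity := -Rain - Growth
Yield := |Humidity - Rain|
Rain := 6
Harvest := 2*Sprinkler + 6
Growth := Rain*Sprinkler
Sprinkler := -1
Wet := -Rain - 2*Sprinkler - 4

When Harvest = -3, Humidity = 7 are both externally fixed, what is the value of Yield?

Setting Harvest = -3, Humidity = 7 by intervention discards those variables' equations.
Yield = |Humidity - Rain|  [with Humidity=7, Rain=6]  = 1

1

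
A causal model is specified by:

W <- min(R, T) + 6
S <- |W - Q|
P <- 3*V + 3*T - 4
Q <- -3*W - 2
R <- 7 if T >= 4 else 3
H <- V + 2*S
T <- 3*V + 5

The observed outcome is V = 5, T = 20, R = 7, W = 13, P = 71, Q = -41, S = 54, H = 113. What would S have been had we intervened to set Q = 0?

Intervening sets Q = 0 and removes its equation (Q <- -3*W - 2).
T = 3*V + 5  [with V=5]  = 20
R = 7 if T >= 4 else 3  [with T=20]  = 7
W = min(R, T) + 6  [with R=7, T=20]  = 13
S = |W - Q|  [with W=13, Q=0]  = 13

13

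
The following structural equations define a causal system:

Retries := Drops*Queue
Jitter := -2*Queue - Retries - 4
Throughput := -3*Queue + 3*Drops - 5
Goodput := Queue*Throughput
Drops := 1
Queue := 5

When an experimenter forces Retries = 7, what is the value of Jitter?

-21

The intervention breaks the incoming arrows to Retries: Retries := Drops*Queue no longer applies, and Retries = 7.
Jitter = -2*Queue - Retries - 4  [with Queue=5, Retries=7]  = -21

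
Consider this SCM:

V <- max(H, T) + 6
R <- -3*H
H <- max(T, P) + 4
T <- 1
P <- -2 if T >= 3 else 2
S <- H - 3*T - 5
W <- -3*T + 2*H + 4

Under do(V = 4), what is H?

Under do(V=4), the mechanism V <- max(H, T) + 6 is discarded; V is fixed at 4.
Since H is not a descendant of the intervened variable, it is unaffected.
P = -2 if T >= 3 else 2  [with T=1]  = 2
H = max(T, P) + 4  [with T=1, P=2]  = 6

6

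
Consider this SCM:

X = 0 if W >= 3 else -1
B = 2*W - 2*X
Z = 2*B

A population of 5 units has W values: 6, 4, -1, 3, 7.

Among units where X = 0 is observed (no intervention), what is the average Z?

E[Z|X=0] averages over only the 4 units with X=0 (W = 6, 4, 3, 7): Z = 24, 16, 12, 28, mean 20.

20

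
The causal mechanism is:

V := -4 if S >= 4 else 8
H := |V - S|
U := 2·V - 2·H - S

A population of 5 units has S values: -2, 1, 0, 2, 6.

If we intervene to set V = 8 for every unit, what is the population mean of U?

Under do(V=8), V's equation is replaced by V=8 for every unit. Per-unit U: -2, 1, 0, 2, 6. Mean = 1.4.

1.4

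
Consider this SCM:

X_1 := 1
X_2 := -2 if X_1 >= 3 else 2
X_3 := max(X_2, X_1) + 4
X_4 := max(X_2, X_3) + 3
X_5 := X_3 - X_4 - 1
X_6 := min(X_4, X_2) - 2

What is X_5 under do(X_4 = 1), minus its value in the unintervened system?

Intervening sets X_4 = 1 and removes its equation (X_4 := max(X_2, X_3) + 3).
X_2 = -2 if X_1 >= 3 else 2  [with X_1=1]  = 2
X_3 = max(X_2, X_1) + 4  [with X_2=2, X_1=1]  = 6
X_5 = X_3 - X_4 - 1  [with X_3=6, X_4=1]  = 4
Without intervention: X_2 = -2 if X_1 >= 3 else 2  [with X_1=1]  = 2; X_3 = max(X_2, X_1) + 4  [with X_2=2, X_1=1]  = 6; X_4 = max(X_2, X_3) + 3  [with X_2=2, X_3=6]  = 9; X_5 = X_3 - X_4 - 1  [with X_3=6, X_4=9]  = -4.
Change = 4 − (-4) = 8.

8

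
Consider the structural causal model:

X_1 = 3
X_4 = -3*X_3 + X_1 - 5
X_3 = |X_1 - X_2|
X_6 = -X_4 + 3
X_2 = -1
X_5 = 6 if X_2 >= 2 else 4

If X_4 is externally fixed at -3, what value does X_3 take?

Under do(X_4=-3), the mechanism X_4 = -3*X_3 + X_1 - 5 is discarded; X_4 is fixed at -3.
Since X_3 is not a descendant of the intervened variable, it is unaffected.
X_3 = |X_1 - X_2|  [with X_1=3, X_2=-1]  = 4

4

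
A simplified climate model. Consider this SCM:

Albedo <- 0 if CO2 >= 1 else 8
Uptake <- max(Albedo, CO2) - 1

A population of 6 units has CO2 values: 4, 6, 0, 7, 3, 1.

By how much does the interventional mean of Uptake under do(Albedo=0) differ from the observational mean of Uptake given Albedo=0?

The intervention sets Albedo=0 in all 6 units regardless of CO2. Recomputing Uptake per unit gives 3, 5, -1, 6, 2, 0; average 2.5.
Observing Albedo=0 restricts to units where Albedo's equation naturally yields 0: CO2 ∈ {4, 6, 7, 3, 1}. In that subpopulation Uptake = 3, 5, 6, 2, 0, mean 3.2.
Difference = 2.5 − 3.2 = -0.7.

-0.7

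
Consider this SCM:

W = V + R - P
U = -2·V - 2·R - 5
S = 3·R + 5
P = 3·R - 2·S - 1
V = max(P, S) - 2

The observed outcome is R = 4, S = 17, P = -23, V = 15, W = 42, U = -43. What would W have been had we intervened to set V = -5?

Intervening sets V = -5 and removes its equation (V = max(P, S) - 2).
S = 3·R + 5  [with R=4]  = 17
P = 3·R - 2·S - 1  [with R=4, S=17]  = -23
W = V + R - P  [with V=-5, R=4, P=-23]  = 22

22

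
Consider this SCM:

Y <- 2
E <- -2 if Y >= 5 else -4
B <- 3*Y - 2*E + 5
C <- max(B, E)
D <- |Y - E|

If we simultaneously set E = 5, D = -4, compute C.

5

The joint intervention fixes E = 5, D = -4, removing each variable's own equation.
B = 3*Y - 2*E + 5  [with Y=2, E=5]  = 1
C = max(B, E)  [with B=1, E=5]  = 5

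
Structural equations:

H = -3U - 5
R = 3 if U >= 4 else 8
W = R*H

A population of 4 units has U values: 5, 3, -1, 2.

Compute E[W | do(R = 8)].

-94

The intervention sets R=8 in all 4 units regardless of U. Recomputing W per unit gives -160, -112, -16, -88; average -94.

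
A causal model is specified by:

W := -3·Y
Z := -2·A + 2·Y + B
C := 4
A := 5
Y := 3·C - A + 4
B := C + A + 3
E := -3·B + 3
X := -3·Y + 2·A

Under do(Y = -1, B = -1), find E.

The joint intervention fixes Y = -1, B = -1, removing each variable's own equation.
E = -3·B + 3  [with B=-1]  = 6

6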